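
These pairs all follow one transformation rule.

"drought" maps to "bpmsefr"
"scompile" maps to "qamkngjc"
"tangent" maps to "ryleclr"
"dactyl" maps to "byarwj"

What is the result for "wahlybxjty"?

uyfjwzvhrw

In each case the input is transformed by: shift every letter 2 places backward in the alphabet (wrapping around).
"wahlybxjty" → "uyfjwzvhrw".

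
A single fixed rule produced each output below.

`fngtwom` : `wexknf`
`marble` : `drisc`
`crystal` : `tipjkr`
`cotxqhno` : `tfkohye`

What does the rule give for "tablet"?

krscv

In each case the input is transformed by: delete the last character, then shift every letter 9 places backward in the alphabet (wrapping around).
Starting from "tablet": after the first operation, "table"; after the second, "krscv".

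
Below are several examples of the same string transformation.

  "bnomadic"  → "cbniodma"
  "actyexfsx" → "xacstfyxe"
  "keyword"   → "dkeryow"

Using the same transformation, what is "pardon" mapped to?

npaord

The pattern: swap the first and last characters, then take characters alternately from the front and the back (1st, last, 2nd, 2nd-last, ...).
On "pardon": the first step gives "nardop", and the second then gives "npaord".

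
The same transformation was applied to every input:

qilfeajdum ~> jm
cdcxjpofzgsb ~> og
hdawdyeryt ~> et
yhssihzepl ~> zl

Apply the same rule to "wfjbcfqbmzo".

qz

Looking at the pairs, the operation is to keep one character in every 3, starting at position 1 (positions 1st, 4th, 7th, ...), then delete the first 2 characters.
Working it through for "wfjbcfqbmzo": intermediate "wbqz", final "qz".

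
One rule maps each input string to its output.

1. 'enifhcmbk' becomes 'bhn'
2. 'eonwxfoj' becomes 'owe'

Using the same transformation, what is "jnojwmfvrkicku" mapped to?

kkfjj

What's happening: reverse the string, then keep one character in every 3, starting at position 2 (positions 2nd, 5th, 8th, ...).
For "jnojwmfvrkicku", step one produces "ukcikrvfmwjonj"; step two turns that into "kkfjj".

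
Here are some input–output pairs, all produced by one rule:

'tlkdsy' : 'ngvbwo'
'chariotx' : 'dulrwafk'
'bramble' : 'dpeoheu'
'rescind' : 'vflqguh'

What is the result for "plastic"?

dvwlfso

What's happening: shift every letter 3 places forward in the alphabet (wrapping around), then move the first 2 characters to the end (rotate left by 2).
Working it through for "plastic": intermediate "sodvwlf", final "dvwlfso".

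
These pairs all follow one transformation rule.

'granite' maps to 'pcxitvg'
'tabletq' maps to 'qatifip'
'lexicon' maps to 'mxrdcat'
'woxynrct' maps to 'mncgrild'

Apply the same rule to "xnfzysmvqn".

uonhbkfcmc

Looking at the pairs, the operation is to shift every letter 11 places backward in the alphabet (wrapping around), then move the first 2 characters to the end (rotate left by 2).
Working it through for "xnfzysmvqn": intermediate "mcuonhbkfc", final "uonhbkfcmc".
(Check on "tabletq": → "ipqatif" → "qatifip" ✓)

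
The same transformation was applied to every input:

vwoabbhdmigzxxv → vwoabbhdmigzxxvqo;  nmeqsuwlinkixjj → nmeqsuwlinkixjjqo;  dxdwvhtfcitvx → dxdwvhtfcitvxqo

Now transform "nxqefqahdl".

nxqefqahdlqo

In each case the input is transformed by: append "qo".
Applying that to "nxqefqahdl" gives "nxqefqahdlqo".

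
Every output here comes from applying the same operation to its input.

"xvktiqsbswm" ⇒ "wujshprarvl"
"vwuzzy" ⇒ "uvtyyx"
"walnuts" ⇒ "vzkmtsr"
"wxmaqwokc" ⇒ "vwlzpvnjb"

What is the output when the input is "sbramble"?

raqzlakd

In each case the input is transformed by: shift every letter 1 place backward in the alphabet (wrapping around).
Applying that to "sbramble" gives "raqzlakd".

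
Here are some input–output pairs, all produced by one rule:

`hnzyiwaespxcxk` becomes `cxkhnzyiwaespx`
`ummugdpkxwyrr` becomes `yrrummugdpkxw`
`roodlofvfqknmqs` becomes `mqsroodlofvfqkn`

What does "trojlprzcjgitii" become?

The rule is to move the last 3 characters to the front (rotate right by 3).
"trojlprzcjgitii" → "tiitrojlprzcjgi".

tiitrojlprzcjgi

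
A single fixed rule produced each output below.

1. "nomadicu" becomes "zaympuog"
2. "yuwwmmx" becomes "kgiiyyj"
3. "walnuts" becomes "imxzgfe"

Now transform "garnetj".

The pattern: shift every letter 12 places forward in the alphabet (wrapping around).
Applying that to "garnetj" gives "smdzqfv".

smdzqfv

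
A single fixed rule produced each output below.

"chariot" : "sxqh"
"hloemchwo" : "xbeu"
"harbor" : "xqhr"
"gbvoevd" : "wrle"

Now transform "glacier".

Rule — shift every letter 10 places backward in the alphabet (wrapping around), then keep only the first 4 characters.
So "glacier" becomes "wbqs".
(Check on "harbor": → "xqhreh" → "xqhr" ✓)

wbqs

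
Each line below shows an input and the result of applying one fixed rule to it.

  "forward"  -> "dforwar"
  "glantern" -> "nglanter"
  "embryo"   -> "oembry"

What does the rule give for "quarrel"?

lquarre

Each output is the input with this applied: move the last character to the front.
So "quarrel" becomes "lquarre".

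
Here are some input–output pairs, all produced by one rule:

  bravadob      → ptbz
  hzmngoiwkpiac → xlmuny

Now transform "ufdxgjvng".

Rule — shift every letter 2 places backward in the alphabet (wrapping around), then keep every other character starting from the second (positions 2nd, 4th, 6th, ...).
For "ufdxgjvng" the result is "dvhl".

dvhl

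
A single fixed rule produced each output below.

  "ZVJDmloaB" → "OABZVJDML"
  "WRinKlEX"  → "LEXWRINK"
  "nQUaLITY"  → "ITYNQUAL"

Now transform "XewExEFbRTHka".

HKAXEWEXEFBRT

Looking at the pairs, the operation is to move the last 3 characters to the front (rotate right by 3), then convert every letter to uppercase.
"XewExEFbRTHka" → "HkaXewExEFbRT" → "HKAXEWEXEFBRT".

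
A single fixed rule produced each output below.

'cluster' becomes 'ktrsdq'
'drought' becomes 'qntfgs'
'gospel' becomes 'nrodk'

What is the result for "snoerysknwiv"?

What's happening: shift every letter 1 place backward in the alphabet (wrapping around), then delete the first character.
Working it through for "snoerysknwiv": intermediate "rmndqxrjmvhu", final "mndqxrjmvhu".

mndqxrjmvhu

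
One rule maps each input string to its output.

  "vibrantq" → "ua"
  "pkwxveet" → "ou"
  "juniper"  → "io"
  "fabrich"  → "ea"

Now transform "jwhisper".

io

The transformation: shift every letter 1 place backward in the alphabet (wrapping around), then keep only the vowels.
Working it through for "jwhisper": intermediate "ivghrodq", final "io".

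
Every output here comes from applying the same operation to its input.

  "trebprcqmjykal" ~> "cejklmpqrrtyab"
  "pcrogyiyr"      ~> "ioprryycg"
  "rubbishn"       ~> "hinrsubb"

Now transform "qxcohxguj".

In each case the input is transformed by: sort the characters into alphabetical order, then move the first 2 characters to the end (rotate left by 2).
Working it through for "qxcohxguj": intermediate "cghjoquxx", final "hjoquxxcg".
(Check on "pcrogyiyr": → "cgioprryy" → "ioprryycg" ✓)

hjoquxxcg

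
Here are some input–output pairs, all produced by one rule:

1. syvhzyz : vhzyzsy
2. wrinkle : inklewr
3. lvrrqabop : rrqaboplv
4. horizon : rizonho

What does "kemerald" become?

meraldke

The rule is to move the first 2 characters to the end (rotate left by 2).
Applying that to "kemerald" gives "meraldke".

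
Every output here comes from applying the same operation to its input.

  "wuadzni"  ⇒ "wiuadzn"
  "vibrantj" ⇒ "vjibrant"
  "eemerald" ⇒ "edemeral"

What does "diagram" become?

dmiagra

Looking at the pairs, the operation is to swap the first and last characters, then move the last character to the front.
"diagram" → "miagrad" → "dmiagra".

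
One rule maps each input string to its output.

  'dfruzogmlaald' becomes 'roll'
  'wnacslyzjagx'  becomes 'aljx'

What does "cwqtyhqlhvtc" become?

qhhc

The rule is to keep one character in every 3, starting at position 3 (positions 3rd, 6th, 9th, ...).
Doing the same to "cwqtyhqlhvtc": "qhhc".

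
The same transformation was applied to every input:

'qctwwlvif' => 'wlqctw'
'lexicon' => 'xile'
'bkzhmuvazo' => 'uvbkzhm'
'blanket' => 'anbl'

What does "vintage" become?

ntvi

Rule — delete the last 3 characters, then move the last 2 characters to the front (rotate right by 2).
"vintage" → "ntvi".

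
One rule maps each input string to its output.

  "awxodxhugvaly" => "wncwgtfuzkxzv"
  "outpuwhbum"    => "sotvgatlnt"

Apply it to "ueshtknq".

What's happening: move the first 2 characters to the end (rotate left by 2), then shift every letter 1 place backward in the alphabet (wrapping around).
Working it through for "ueshtknq": intermediate "shtknque", final "rgsjmptd".

rgsjmptd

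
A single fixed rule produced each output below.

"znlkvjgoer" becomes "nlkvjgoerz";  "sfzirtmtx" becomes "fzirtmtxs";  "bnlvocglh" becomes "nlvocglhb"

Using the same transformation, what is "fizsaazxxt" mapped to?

The pattern: move the first character to the end.
So "fizsaazxxt" becomes "izsaazxxtf".

izsaazxxtf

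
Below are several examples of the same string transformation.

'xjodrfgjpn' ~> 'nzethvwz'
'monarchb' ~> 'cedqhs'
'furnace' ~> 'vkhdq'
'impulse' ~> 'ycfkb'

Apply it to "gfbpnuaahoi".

What's happening: shift every letter 10 places backward in the alphabet (wrapping around), then delete the last 2 characters.
Applying both steps to "gfbpnuaahoi": "wvrfdkqqxey", then "wvrfdkqqx".

wvrfdkqqx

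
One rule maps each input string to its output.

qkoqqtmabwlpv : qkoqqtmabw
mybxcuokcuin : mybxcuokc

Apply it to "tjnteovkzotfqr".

tjnteovkzot

Looking at the pairs, the operation is to delete the last 3 characters.
Doing the same to "tjnteovkzotfqr": "tjnteovkzot".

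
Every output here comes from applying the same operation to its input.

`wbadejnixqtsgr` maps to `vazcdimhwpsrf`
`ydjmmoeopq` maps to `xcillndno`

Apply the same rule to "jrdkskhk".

What's happening: delete the last character, then shift every letter 1 place backward in the alphabet (wrapping around).
Working it through for "jrdkskhk": intermediate "jrdkskh", final "iqcjrjg".

iqcjrjg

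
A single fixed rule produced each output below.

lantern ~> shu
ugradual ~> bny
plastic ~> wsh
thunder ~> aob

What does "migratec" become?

tpn

The rule is to shift every letter 7 places forward in the alphabet (wrapping around), then keep only the first 3 characters.
Starting from "migratec": after the first operation, "tpnyhalj"; after the second, "tpn".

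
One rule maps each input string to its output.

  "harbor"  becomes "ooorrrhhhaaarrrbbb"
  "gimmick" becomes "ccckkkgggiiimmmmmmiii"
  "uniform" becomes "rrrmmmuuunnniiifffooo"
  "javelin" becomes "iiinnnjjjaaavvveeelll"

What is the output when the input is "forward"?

rrrdddfffooorrrwwwaaa

What's happening: move the last 2 characters to the front (rotate right by 2), then repeat every character 3 times.
Doing the same to "forward": "rrrdddfffooorrrwwwaaa".
(Check on "javelin": → "injavel" → "iiinnnjjjaaavvveeelll" ✓)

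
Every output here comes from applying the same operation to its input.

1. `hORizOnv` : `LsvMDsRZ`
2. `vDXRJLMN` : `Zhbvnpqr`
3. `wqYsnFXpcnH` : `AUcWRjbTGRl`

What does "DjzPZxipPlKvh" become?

hNDtdBMTtPoZL

What's happening: flip the case of every letter, then shift every letter 4 places forward in the alphabet (wrapping around).
Working it through for "DjzPZxipPlKvh": intermediate "dJZpzXIPpLkVH", final "hNDtdBMTtPoZL".
(Check on "hORizOnv": → "HorIZoNV" → "LsvMDsRZ" ✓)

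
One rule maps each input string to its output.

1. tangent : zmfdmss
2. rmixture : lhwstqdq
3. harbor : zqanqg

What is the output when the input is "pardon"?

Looking at the pairs, the operation is to shift every letter 1 place backward in the alphabet (wrapping around), then move the first character to the end.
Starting from "pardon": after the first operation, "ozqcnm"; after the second, "zqcnmo".

zqcnmo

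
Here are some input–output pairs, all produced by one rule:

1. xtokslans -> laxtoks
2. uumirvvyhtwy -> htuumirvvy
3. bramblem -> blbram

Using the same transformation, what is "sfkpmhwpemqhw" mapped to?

Looking at the pairs, the operation is to delete the last 2 characters, then move the last 2 characters to the front (rotate right by 2).
Applying both steps to "sfkpmhwpemqhw": "sfkpmhwpemq", then "mqsfkpmhwpe".

mqsfkpmhwpe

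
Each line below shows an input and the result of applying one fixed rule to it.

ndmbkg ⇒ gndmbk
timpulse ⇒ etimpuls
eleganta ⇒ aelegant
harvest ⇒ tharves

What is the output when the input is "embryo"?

oembry

Each output is the input with this applied: move the last character to the front.
Doing the same to "embryo": "oembry".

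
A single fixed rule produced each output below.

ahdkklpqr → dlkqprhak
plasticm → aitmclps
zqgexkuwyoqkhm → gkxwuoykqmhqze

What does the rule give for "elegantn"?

In each case the input is transformed by: swap each adjacent pair of characters (1↔2, 3↔4, ...), then move the first 3 characters to the end (rotate left by 3).
Applying that to "elegantn" gives "enantleg".

enantleg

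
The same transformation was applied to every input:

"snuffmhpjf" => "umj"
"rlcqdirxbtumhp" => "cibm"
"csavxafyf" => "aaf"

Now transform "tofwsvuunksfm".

In each case the input is transformed by: keep one character in every 3, starting at position 3 (positions 3rd, 6th, 9th, ...).
"tofwsvuunksfm" → "fvnf".

fvnf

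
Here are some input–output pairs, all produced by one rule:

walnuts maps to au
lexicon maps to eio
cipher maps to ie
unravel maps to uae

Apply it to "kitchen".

ie

Looking at the pairs, the operation is to keep only the vowels.
For "kitchen" the result is "ie".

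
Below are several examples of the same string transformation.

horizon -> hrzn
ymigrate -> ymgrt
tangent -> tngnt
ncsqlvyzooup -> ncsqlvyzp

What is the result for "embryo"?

Each output is the input with this applied: remove every vowel.
For "embryo" the result is "mbry".

mbry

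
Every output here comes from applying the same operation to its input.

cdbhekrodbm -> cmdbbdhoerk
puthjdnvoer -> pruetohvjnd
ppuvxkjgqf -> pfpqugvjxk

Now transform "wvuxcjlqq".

wqvqulxjc

Looking at the pairs, the operation is to take characters alternately from the front and the back (1st, last, 2nd, 2nd-last, ...).
For "wvuxcjlqq" the result is "wqvqulxjc".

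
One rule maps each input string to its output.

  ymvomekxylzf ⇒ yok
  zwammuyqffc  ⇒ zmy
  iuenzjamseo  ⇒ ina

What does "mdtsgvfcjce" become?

Each output is the input with this applied: delete the last 3 characters, then keep one character in every 3, starting at position 1 (positions 1st, 4th, 7th, ...).
On "mdtsgvfcjce": the first step gives "mdtsgvfc", and the second then gives "msf".

msf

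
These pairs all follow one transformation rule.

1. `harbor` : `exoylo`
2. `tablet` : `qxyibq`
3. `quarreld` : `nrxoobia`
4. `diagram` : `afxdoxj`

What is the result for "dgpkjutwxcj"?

admhgrqtuzg

The rule is to shift every letter 3 places backward in the alphabet (wrapping around).
So "dgpkjutwxcj" becomes "admhgrqtuzg".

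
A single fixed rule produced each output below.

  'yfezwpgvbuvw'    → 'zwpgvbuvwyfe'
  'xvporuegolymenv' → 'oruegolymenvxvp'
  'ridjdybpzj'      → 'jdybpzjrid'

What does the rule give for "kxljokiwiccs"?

jokiwiccskxl

Each output is the input with this applied: move the first 3 characters to the end (rotate left by 3).
On "kxljokiwiccs" that produces "jokiwiccskxl".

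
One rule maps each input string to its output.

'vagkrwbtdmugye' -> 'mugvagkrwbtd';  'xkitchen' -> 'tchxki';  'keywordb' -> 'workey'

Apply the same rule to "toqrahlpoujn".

poutoqrahl

What's happening: delete the last 2 characters, then move the last 3 characters to the front (rotate right by 3).
Starting from "toqrahlpoujn": after the first operation, "toqrahlpou"; after the second, "poutoqrahl".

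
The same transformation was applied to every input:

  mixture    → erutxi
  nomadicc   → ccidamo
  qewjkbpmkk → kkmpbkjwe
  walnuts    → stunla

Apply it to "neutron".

nortue

In each case the input is transformed by: delete the first character, then reverse the string.
For "neutron" the result is "nortue".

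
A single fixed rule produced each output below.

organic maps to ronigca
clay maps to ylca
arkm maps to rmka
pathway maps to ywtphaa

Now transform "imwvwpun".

wwvupnmi

In each case the input is transformed by: sort the characters into reverse alphabetical order.
So "imwvwpun" becomes "wwvupnmi".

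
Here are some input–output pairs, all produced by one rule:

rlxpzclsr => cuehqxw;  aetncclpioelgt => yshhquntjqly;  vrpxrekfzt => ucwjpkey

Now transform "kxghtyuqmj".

lmydzvro

In each case the input is transformed by: delete the first 2 characters, then shift every letter 5 places forward in the alphabet (wrapping around).
Working it through for "kxghtyuqmj": intermediate "ghtyuqmj", final "lmydzvro".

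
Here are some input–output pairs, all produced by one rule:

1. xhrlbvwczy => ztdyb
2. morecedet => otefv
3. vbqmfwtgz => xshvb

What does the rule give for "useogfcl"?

The transformation: keep every other character starting from the first (positions 1st, 3rd, 5th, ...), then shift every letter 2 places forward in the alphabet (wrapping around).
For "useogfcl", step one produces "uegc"; step two turns that into "wgie".

wgie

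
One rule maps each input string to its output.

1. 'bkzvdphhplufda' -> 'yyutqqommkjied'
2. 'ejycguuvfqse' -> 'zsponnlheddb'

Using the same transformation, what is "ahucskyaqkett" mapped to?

zttqnljjhdccb

Rule — shift every letter 9 places forward in the alphabet (wrapping around), then sort the characters into reverse alphabetical order.
"ahucskyaqkett" → "jqdlbthjztncc" → "zttqnljjhdccb".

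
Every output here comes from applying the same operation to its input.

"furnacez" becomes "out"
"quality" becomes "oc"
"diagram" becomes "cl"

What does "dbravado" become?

vpi

In each case the input is transformed by: shift every letter 6 places backward in the alphabet (wrapping around), then keep one character in every 3, starting at position 2 (positions 2nd, 5th, 8th, ...).
Applying both steps to "dbravado": "xvlupuxi", then "vpi".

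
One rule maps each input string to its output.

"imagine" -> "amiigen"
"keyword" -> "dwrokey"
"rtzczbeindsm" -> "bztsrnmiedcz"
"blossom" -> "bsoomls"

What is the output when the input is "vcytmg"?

The pattern: sort the characters into reverse alphabetical order, then swap the first and last characters.
Applying that to "vcytmg" gives "cvtmgy".

cvtmgy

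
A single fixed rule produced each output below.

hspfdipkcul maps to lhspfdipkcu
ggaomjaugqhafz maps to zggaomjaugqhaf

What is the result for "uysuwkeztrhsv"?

vuysuwkeztrhs

Looking at the pairs, the operation is to move the last character to the front.
So "uysuwkeztrhsv" becomes "vuysuwkeztrhs".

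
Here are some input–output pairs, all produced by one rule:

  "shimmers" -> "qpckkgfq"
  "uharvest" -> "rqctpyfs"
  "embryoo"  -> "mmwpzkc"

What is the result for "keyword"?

bpmuwci

Rule — reverse the string, then shift every letter 2 places backward in the alphabet (wrapping around).
Starting from "keyword": after the first operation, "drowyek"; after the second, "bpmuwci".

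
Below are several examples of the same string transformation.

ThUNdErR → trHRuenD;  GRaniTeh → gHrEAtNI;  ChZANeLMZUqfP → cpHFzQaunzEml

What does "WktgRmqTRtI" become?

Rule — flip the case of every letter, then take characters alternately from the front and the back (1st, last, 2nd, 2nd-last, ...).
For "WktgRmqTRtI", step one produces "wKTGrMQtrTi"; step two turns that into "wiKTTrGtrQM".

wiKTTrGtrQM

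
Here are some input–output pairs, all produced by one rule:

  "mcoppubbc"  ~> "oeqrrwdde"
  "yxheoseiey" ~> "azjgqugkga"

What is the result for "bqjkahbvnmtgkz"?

dslmcjdxpovimb

The pattern: shift every letter 2 places forward in the alphabet (wrapping around).
For "bqjkahbvnmtgkz" the result is "dslmcjdxpovimb".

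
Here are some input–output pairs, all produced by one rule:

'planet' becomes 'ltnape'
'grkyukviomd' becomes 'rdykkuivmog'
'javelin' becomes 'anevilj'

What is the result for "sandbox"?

The transformation: swap the first and last characters, then swap each adjacent pair of characters (1↔2, 3↔4, ...).
For "sandbox", step one produces "xandbos"; step two turns that into "axdnobs".

axdnobs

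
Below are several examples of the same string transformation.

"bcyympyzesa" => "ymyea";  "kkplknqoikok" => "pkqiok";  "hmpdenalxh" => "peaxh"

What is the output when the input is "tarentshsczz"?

rnsszt

The transformation: move the first character to the end, then keep every other character starting from the second (positions 2nd, 4th, 6th, ...).
"tarentshsczz" → "rnsszt".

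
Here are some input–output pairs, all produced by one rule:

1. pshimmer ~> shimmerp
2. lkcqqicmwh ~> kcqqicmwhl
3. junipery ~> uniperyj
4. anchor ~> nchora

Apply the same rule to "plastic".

Rule — move the first character to the end.
Applying that to "plastic" gives "lasticp".

lasticp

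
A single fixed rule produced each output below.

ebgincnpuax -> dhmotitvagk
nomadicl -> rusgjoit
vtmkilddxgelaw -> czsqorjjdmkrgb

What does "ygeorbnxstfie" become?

The pattern: shift every letter 6 places forward in the alphabet (wrapping around), then swap the first and last characters.
On "ygeorbnxstfie": the first step gives "emkuxhtdyzlok", and the second then gives "kmkuxhtdyzloe".

kmkuxhtdyzloe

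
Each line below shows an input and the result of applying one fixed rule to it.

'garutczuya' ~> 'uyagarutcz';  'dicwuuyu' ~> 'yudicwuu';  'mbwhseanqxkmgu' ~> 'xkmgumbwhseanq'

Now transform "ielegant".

ntielega

In each case the input is transformed by: swap the front and back halves of the string, then move the first 2 characters to the end (rotate left by 2).
Applying both steps to "ielegant": "gantiele", then "ntielega".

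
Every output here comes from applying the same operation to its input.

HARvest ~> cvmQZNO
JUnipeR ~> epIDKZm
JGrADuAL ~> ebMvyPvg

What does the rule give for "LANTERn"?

In each case the input is transformed by: flip the case of every letter, then shift every letter 5 places backward in the alphabet (wrapping around).
Working it through for "LANTERn": intermediate "lanterN", final "gviozmI".

gviozmI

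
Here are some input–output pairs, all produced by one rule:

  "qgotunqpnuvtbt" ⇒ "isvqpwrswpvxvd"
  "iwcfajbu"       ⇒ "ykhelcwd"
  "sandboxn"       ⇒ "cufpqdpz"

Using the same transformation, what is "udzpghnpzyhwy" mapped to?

In each case the input is transformed by: shift every letter 2 places forward in the alphabet (wrapping around), then swap each adjacent pair of characters (1↔2, 3↔4, ...).
Working it through for "udzpghnpzyhwy": intermediate "wfbrijprbajya", final "fwrbjirpabyja".

fwrbjirpabyja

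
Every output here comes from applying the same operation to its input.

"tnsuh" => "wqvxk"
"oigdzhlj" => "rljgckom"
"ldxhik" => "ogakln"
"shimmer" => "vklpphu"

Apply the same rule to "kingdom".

Looking at the pairs, the operation is to shift every letter 3 places forward in the alphabet (wrapping around).
"kingdom" → "nlqjgrp".

nlqjgrp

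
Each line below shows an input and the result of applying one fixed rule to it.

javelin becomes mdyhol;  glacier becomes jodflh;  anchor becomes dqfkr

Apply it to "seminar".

Each output is the input with this applied: delete the last character, then shift every letter 3 places forward in the alphabet (wrapping around).
On "seminar": the first step gives "semina", and the second then gives "vhplqd".

vhplqd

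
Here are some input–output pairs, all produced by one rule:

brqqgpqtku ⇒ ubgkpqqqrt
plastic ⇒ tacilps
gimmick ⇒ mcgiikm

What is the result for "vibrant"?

The pattern: sort the characters into alphabetical order, then move the last character to the front.
Starting from "vibrant": after the first operation, "abinrtv"; after the second, "vabinrt".

vabinrt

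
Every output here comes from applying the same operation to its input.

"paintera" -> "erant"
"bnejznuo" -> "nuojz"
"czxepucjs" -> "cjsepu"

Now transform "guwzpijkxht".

Each output is the input with this applied: delete the first 3 characters, then move the last 3 characters to the front (rotate right by 3).
"guwzpijkxht" → "xhtzpijk".

xhtzpijk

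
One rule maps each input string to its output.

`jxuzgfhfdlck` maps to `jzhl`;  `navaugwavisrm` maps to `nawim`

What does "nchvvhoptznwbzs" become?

The pattern: keep one character in every 3, starting at position 1 (positions 1st, 4th, 7th, ...).
"nchvvhoptznwbzs" → "nvozb".

nvozb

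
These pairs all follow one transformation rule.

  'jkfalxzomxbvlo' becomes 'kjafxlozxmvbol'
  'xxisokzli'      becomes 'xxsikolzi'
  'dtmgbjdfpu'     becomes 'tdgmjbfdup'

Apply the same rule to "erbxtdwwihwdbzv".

rexbdtwwhidwzbv

The transformation: swap each adjacent pair of characters (1↔2, 3↔4, ...).
Applying that to "erbxtdwwihwdbzv" gives "rexbdtwwhidwzbv".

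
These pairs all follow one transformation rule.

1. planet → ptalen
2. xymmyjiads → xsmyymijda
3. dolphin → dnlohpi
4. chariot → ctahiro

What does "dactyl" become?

dlcayt

Each output is the input with this applied: move the last character to the front, then swap each adjacent pair of characters (1↔2, 3↔4, ...).
Starting from "dactyl": after the first operation, "ldacty"; after the second, "dlcayt".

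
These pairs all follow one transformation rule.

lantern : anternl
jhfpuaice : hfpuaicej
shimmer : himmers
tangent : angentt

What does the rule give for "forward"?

The pattern: move the first character to the end.
"forward" → "orwardf".

orwardf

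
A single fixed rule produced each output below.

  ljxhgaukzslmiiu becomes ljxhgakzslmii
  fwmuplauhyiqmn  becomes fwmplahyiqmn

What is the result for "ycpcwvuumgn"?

ycpcwvmgn

Rule — remove every "u".
On "ycpcwvuumgn" that produces "ycpcwvmgn".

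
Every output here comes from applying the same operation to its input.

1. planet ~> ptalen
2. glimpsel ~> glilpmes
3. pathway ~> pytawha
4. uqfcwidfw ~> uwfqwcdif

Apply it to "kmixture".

What's happening: move the last character to the front, then swap each adjacent pair of characters (1↔2, 3↔4, ...).
For "kmixture", step one produces "ekmixtur"; step two turns that into "keimtxru".

keimtxru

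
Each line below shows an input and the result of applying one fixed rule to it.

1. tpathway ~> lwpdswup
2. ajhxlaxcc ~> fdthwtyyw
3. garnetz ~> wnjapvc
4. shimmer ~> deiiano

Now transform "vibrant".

exnwjpr

Looking at the pairs, the operation is to shift every letter 4 places backward in the alphabet (wrapping around), then move the first character to the end.
Applying both steps to "vibrant": "rexnwjp", then "exnwjpr".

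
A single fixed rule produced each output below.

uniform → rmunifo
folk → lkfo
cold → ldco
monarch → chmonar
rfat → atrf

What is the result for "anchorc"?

rcancho

The pattern: move the last 2 characters to the front (rotate right by 2).
For "anchorc" the result is "rcancho".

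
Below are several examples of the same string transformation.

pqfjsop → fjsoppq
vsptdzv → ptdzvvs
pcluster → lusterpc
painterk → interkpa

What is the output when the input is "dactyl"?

ctylda

In each case the input is transformed by: move the first 2 characters to the end (rotate left by 2).
Applying that to "dactyl" gives "ctylda".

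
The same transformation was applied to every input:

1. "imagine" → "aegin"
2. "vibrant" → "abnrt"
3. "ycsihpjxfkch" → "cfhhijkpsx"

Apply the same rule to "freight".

eghit

Rule — delete the first 2 characters, then sort the characters into alphabetical order.
On "freight" that produces "eghit".
(Check on "imagine": → "agine" → "aegin" ✓)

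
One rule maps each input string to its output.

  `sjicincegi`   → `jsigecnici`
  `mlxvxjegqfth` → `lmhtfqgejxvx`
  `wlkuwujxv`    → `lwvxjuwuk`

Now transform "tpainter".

What's happening: move the first 2 characters to the end (rotate left by 2), then reverse the string.
Applying both steps to "tpainter": "aintertp", then "ptretnia".

ptretnia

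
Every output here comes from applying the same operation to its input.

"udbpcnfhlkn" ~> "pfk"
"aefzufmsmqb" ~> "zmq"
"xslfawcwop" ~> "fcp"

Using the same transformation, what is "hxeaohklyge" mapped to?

akg

The rule is to delete the first 2 characters, then keep one character in every 3, starting at position 2 (positions 2nd, 5th, 8th, ...).
For "hxeaohklyge", step one produces "eaohklyge"; step two turns that into "akg".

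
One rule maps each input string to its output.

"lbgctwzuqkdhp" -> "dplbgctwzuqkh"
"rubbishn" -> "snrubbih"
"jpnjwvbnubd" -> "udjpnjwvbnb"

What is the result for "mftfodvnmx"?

nxmftfodvm

Looking at the pairs, the operation is to move the last 2 characters to the front (rotate right by 2), then swap the first and last characters.
Starting from "mftfodvnmx": after the first operation, "mxmftfodvn"; after the second, "nxmftfodvm".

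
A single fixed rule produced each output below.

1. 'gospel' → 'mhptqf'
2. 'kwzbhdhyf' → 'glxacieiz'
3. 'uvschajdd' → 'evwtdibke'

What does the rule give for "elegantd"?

efmfhbou

Rule — shift every letter 1 place forward in the alphabet (wrapping around), then move the last character to the front.
Applying both steps to "elegantd": "fmfhboue", then "efmfhbou".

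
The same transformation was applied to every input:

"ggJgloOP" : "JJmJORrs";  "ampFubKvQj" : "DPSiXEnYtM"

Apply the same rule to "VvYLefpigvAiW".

Looking at the pairs, the operation is to flip the case of every letter, then shift every letter 3 places forward in the alphabet (wrapping around).
Starting from "VvYLefpigvAiW": after the first operation, "vVylEFPIGVaIw"; after the second, "yYboHISLJYdLz".
(Check on "ggJgloOP": → "GGjGLOop" → "JJmJORrs" ✓)

yYboHISLJYdLz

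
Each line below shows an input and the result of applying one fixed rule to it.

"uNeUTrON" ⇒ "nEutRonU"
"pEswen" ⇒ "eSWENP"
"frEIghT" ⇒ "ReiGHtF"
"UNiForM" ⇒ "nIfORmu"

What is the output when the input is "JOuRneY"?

oUrNEyj

The rule is to move the first character to the end, then flip the case of every letter.
For "JOuRneY", step one produces "OuRneYJ"; step two turns that into "oUrNEyj".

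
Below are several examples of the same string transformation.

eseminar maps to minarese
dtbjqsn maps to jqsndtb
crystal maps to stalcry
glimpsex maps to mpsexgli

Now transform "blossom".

ssomblo

The rule is to move the first 3 characters to the end (rotate left by 3).
"blossom" → "ssomblo".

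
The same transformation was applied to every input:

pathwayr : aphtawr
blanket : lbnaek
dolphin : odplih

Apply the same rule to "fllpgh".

lfplh

The rule is to swap each adjacent pair of characters (1↔2, 3↔4, ...), then delete the last character.
For "fllpgh", step one produces "lfplhg"; step two turns that into "lfplh".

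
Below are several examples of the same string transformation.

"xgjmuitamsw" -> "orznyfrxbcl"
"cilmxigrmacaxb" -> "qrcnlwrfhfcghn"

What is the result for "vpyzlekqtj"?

deqjpvyoau

Looking at the pairs, the operation is to shift every letter 5 places forward in the alphabet (wrapping around), then move the first 2 characters to the end (rotate left by 2).
Starting from "vpyzlekqtj": after the first operation, "audeqjpvyo"; after the second, "deqjpvyoau".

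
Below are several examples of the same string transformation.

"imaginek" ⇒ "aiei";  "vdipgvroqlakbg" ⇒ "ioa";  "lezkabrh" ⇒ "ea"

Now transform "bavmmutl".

The pattern: move the first character to the end, then keep only the vowels.
On "bavmmutl": the first step gives "avmmutlb", and the second then gives "au".

au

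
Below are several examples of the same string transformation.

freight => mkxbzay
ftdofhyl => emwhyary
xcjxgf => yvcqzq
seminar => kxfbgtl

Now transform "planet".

In each case the input is transformed by: shift every letter 7 places backward in the alphabet (wrapping around), then swap the first and last characters.
For "planet", step one produces "ietgxm"; step two turns that into "metgxi".

metgxi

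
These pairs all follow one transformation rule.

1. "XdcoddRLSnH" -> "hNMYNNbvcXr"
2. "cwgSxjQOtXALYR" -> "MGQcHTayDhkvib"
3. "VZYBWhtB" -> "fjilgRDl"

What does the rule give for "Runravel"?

bEXBKFOV

The transformation: flip the case of every letter, then shift every letter 10 places forward in the alphabet (wrapping around).
Applying both steps to "Runravel": "rUNRAVEL", then "bEXBKFOV".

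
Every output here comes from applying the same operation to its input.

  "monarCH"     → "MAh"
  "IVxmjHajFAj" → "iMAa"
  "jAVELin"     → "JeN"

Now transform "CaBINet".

ciT

The pattern: flip the case of every letter, then keep one character in every 3, starting at position 1 (positions 1st, 4th, 7th, ...).
"CaBINet" → "cAbinET" → "ciT".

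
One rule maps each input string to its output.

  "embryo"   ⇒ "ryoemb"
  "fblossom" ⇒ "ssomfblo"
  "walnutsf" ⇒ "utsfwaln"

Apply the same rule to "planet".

Rule — swap the front and back halves of the string.
On "planet" that produces "netpla".

netpla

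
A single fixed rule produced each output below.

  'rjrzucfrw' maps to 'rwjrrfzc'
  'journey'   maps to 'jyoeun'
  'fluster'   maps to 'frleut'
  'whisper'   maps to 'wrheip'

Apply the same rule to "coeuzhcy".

cyocehu

What's happening: take characters alternately from the front and the back (1st, last, 2nd, 2nd-last, ...), then delete the last character.
Starting from "coeuzhcy": after the first operation, "cyocehuz"; after the second, "cyocehu".
(Check on "fluster": → "frleuts" → "frleut" ✓)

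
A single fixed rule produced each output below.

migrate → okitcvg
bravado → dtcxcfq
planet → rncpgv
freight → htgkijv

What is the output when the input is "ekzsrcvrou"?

gmbutextqw

In each case the input is transformed by: shift every letter 2 places forward in the alphabet (wrapping around).
Applying that to "ekzsrcvrou" gives "gmbutextqw".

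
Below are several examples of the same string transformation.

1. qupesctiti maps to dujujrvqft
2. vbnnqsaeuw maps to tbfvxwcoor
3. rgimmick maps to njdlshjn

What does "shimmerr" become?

nfsstijn

The transformation: swap the front and back halves of the string, then shift every letter 1 place forward in the alphabet (wrapping around).
Applying both steps to "shimmerr": "merrshim", then "nfsstijn".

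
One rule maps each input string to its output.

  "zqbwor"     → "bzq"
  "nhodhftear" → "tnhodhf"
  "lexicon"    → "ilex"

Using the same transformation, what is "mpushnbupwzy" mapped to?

pmpushnbu

In each case the input is transformed by: delete the last 3 characters, then move the last character to the front.
For "mpushnbupwzy", step one produces "mpushnbup"; step two turns that into "pmpushnbu".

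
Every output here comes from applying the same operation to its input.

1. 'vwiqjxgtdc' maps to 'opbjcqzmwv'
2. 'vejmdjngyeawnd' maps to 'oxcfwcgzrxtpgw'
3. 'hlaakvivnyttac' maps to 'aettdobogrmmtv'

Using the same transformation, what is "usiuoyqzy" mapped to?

Rule — shift every letter 7 places backward in the alphabet (wrapping around).
On "usiuoyqzy" that produces "nlbnhrjsr".

nlbnhrjsr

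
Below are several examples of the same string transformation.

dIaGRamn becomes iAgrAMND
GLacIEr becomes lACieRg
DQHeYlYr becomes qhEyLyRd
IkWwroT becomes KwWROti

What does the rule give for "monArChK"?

ONaRcHkM

The transformation: flip the case of every letter, then move the first character to the end.
Starting from "monArChK": after the first operation, "MONaRcHk"; after the second, "ONaRcHkM".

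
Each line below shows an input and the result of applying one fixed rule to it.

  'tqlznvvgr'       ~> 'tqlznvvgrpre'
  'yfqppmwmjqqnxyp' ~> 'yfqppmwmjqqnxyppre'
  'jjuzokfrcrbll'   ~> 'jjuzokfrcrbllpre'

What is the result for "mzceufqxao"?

mzceufqxaopre

The transformation: append "pre".
On "mzceufqxao" that produces "mzceufqxaopre".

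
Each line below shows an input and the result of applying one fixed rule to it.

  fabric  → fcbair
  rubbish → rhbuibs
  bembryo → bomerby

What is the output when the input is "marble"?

Looking at the pairs, the operation is to move the last character to the front, then swap each adjacent pair of characters (1↔2, 3↔4, ...).
Working it through for "marble": intermediate "emarbl", final "meralb".

meralb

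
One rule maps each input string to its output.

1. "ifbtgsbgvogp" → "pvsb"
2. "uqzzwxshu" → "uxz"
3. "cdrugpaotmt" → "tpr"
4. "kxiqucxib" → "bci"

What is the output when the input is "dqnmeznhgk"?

Each output is the input with this applied: keep one character in every 3, starting at position 3 (positions 3rd, 6th, 9th, ...), then reverse the string.
Doing the same to "dqnmeznhgk": "gzn".

gzn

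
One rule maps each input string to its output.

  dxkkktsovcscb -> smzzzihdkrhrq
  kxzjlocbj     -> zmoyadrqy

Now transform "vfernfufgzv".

kutgcujuvok

What's happening: shift every letter 11 places backward in the alphabet (wrapping around).
"vfernfufgzv" → "kutgcujuvok".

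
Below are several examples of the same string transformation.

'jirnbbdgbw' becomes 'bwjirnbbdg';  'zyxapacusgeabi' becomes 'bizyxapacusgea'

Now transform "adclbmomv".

Looking at the pairs, the operation is to move the last 2 characters to the front (rotate right by 2).
For "adclbmomv" the result is "mvadclbmo".

mvadclbmo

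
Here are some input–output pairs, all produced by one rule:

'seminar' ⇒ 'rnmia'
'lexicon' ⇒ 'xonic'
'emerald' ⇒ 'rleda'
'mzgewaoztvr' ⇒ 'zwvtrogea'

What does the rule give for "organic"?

What's happening: delete the first 2 characters, then sort the characters into reverse alphabetical order.
For "organic", step one produces "ganic"; step two turns that into "nigca".
(Check on "emerald": → "erald" → "rleda" ✓)

nigca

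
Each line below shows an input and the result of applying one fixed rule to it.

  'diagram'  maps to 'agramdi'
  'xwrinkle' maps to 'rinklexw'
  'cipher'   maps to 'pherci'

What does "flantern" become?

anternfl

Rule — move the first 2 characters to the end (rotate left by 2).
Doing the same to "flantern": "anternfl".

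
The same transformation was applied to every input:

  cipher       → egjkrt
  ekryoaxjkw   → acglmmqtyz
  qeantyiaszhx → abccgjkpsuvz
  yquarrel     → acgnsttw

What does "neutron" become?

The pattern: shift every letter 2 places forward in the alphabet (wrapping around), then sort the characters into alphabetical order.
Doing the same to "neutron": "gppqtvw".

gppqtvw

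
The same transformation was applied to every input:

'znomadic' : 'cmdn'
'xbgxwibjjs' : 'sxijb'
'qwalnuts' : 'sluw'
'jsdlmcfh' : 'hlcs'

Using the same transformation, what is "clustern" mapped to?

The rule is to keep every other character starting from the second (positions 2nd, 4th, 6th, ...), then swap the first and last characters.
For "clustern" the result is "nsel".

nsel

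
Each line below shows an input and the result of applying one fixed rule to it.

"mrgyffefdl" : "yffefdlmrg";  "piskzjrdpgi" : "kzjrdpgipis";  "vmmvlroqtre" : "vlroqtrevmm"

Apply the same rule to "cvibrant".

brantcvi

The pattern: move the first 3 characters to the end (rotate left by 3).
On "cvibrant" that produces "brantcvi".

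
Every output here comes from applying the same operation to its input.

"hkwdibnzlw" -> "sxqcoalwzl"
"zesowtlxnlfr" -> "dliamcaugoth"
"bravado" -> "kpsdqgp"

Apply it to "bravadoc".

kpsdrqgp

Each output is the input with this applied: shift every letter 11 places backward in the alphabet (wrapping around), then move the first 3 characters to the end (rotate left by 3).
Starting from "bravadoc": after the first operation, "qgpkpsdr"; after the second, "kpsdrqgp".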